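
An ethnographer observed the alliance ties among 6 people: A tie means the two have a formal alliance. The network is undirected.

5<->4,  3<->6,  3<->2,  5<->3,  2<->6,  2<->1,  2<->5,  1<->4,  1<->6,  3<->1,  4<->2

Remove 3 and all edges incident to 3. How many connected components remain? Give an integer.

3's neighbors (1, 2, 5, and 6) remain reachable from one another through other ties, so the rest of the network stays in one piece.

1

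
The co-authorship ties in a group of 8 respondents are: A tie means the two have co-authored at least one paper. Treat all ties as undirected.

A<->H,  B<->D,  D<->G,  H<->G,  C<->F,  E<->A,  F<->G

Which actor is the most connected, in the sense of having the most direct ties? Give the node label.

G

Degrees — A:2, B:1, C:1, D:2, E:1, F:2, G:3, H:2.
The maximum is 3, attained only by G.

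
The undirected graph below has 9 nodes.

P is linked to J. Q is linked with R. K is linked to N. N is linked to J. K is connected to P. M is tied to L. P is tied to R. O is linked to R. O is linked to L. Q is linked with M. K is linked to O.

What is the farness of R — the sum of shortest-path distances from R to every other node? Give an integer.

14

Distances from R: J:2, K:2, L:2, M:2, N:3, O:1, P:1, Q:1.
Sum = 2 + 2 + 2 + 2 + 3 + 1 + 1 + 1 = 14.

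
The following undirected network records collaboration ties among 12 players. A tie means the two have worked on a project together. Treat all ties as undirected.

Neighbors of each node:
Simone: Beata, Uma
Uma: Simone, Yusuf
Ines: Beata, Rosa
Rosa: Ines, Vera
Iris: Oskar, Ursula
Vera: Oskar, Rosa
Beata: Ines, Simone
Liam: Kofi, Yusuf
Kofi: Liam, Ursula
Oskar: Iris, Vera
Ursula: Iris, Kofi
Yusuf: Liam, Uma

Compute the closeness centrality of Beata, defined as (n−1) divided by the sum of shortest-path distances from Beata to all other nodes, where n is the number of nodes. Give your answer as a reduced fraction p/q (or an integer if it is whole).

Distances from Beata: Ines:1, Iris:5, Kofi:5, Liam:4, Oskar:4, Rosa:2, Simone:1, Uma:2, Ursula:6, Vera:3, Yusuf:3. Sum = 36.
n = 12, so closeness = 11/36.

11/36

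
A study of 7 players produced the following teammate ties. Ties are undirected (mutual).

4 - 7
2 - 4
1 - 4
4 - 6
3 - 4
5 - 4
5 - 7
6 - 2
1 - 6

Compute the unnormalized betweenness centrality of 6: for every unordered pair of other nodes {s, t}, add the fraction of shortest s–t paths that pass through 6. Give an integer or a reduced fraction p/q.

Pairs whose geodesics pass through 6 — 2–1: 1/2.
All other pairs contribute 0.
Summing the contributions gives betweenness(6) = 1/2.

1/2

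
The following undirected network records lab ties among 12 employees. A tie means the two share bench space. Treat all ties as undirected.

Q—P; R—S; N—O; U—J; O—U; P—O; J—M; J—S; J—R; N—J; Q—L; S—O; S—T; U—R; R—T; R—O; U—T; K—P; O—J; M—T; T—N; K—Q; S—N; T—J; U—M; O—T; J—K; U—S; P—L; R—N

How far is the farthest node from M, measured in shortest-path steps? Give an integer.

4

Distances from M: J:1, K:2, L:4, N:2, O:2, P:3, Q:3, R:2, S:2, T:1, U:1.
The largest is 4 (to L), so the eccentricity of M is 4.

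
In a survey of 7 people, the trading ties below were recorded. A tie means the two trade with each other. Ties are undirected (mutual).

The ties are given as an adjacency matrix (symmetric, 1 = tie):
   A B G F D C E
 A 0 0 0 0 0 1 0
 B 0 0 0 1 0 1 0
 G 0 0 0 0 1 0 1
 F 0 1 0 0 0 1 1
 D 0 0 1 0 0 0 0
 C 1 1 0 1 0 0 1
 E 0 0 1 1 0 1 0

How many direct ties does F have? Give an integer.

F is directly tied to B, C, and E. That is 3 neighbors, so the degree of F is 3.

3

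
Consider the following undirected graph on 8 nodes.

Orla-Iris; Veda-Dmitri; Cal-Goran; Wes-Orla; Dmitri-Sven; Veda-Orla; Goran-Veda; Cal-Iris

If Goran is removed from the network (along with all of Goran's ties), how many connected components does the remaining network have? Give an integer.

Goran's neighbors (Cal and Veda) remain reachable from one another through other ties, so the rest of the network stays in one piece.

1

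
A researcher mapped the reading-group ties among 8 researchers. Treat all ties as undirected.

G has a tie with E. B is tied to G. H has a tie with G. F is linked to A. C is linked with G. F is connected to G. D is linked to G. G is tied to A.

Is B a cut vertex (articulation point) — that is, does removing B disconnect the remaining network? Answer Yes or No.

Even without B, every remaining node can still reach every other (the residual graph is connected), so B is not a cut vertex.

No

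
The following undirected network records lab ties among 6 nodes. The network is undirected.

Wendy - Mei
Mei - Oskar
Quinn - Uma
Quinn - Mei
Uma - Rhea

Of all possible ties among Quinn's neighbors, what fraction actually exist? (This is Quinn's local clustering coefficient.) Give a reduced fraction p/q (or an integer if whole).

0

Quinn's neighbors: Mei and Uma (k = 2).
Possible neighbor pairs: C(2,2) = 1. Edges among them: none → e = 0.
Clustering(Quinn) = 0/1.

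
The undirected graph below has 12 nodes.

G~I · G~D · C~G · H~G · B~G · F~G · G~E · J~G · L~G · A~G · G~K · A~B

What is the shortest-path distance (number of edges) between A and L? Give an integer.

One shortest route is A – G – L, which uses 2 edges, and A and L are not directly tied, so nothing shorter exists. So d(A,L) = 2.

2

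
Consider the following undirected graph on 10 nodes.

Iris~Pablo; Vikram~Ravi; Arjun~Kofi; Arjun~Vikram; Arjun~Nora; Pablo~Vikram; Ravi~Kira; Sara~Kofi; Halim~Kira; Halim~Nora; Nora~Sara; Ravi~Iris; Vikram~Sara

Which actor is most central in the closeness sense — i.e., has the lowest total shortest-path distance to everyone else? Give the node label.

Vikram

Farness (sum of distances to all others) for each node — Arjun:17, Halim:21, Iris:23, Kira:21, Kofi:23, Nora:19, Pablo:21, Ravi:17, Sara:17, Vikram:15.
The smallest farness is 15, for Vikram, so Vikram has the highest closeness.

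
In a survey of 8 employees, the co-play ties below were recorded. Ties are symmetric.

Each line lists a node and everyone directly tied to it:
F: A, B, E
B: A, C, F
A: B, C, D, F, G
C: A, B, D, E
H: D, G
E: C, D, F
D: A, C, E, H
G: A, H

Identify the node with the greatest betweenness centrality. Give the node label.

A

Unnormalized betweenness of each node: A:83/12, B:1/3, C:23/12, D:14/3, E:7/6, F:13/12, G:7/6, H:3/4.
A has the largest value, 83/12, making it the main broker — the node through which the most shortest paths run.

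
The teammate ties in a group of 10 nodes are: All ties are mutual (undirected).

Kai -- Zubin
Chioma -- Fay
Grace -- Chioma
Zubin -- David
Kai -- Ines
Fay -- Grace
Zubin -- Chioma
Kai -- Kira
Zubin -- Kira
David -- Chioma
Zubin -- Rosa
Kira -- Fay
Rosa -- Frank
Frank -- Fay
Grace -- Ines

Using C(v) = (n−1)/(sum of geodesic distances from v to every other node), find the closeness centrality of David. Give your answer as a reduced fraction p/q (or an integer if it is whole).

1/2

Distances from David: Chioma:1, Fay:2, Frank:3, Grace:2, Ines:3, Kai:2, Kira:2, Rosa:2, Zubin:1. Sum = 18.
n = 10, so closeness = 9/18 = 1/2.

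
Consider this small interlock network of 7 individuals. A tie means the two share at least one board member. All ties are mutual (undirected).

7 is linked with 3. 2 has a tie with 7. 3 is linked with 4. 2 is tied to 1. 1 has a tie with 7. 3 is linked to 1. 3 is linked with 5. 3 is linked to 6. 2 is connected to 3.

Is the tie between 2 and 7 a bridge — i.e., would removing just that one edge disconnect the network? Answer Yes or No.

No

Even without that edge, 2 still reaches 7 via 2 – 3 – 7, so the network stays connected. Not a bridge.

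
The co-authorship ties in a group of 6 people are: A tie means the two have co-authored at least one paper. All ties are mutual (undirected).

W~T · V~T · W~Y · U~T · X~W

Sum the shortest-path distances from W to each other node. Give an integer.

Distances from W: T:1, U:2, V:2, X:1, Y:1.
Sum = 1 + 2 + 2 + 1 + 1 = 7.

7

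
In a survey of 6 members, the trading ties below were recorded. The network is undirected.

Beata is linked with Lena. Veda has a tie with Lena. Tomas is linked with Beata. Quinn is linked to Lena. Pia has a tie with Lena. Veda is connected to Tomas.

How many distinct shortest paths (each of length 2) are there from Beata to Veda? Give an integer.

2

The shortest distance is 2. The length-2 paths are: Beata–Lena–Veda; Beata–Tomas–Veda.
That gives 2 distinct shortest paths.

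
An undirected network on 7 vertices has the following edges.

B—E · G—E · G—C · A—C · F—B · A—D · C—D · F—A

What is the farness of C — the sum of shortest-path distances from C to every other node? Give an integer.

Distances from C: A:1, B:3, D:1, E:2, F:2, G:1.
Sum = 1 + 3 + 1 + 2 + 2 + 1 = 10.

10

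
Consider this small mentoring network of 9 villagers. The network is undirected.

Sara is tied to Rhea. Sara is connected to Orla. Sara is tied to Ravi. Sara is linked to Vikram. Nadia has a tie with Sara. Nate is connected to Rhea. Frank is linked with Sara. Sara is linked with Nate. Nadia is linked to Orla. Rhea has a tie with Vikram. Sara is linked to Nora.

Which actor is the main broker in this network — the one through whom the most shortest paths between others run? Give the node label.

Sara

Unnormalized betweenness of each node: Frank:0, Nadia:0, Nate:0, Nora:0, Orla:0, Ravi:0, Rhea:1/2, Sara:49/2, Vikram:0.
Sara has the largest value, 49/2, making it the main broker — the node through which the most shortest paths run.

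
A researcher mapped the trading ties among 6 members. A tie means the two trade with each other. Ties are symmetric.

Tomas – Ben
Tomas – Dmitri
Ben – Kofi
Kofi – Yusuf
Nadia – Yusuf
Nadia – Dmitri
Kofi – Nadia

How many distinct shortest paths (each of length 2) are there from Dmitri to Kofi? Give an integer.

1

The shortest distance is 2, and the only length-2 path is Dmitri–Nadia–Kofi. So there is exactly 1 shortest path.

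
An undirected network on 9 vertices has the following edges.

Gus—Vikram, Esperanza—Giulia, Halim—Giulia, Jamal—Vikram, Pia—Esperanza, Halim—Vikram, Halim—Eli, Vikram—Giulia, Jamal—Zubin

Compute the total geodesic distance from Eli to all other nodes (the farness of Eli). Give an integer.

22

Distances from Eli: Esperanza:3, Giulia:2, Gus:3, Halim:1, Jamal:3, Pia:4, Vikram:2, Zubin:4.
Sum = 3 + 2 + 3 + 1 + 3 + 4 + 2 + 4 = 22.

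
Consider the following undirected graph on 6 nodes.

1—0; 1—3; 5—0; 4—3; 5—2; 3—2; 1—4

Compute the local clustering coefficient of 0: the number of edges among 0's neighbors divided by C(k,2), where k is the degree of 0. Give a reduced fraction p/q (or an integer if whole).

0

0's neighbors: 1 and 5 (k = 2).
Possible neighbor pairs: C(2,2) = 1. Edges among them: none → e = 0.
Clustering(0) = 0/1.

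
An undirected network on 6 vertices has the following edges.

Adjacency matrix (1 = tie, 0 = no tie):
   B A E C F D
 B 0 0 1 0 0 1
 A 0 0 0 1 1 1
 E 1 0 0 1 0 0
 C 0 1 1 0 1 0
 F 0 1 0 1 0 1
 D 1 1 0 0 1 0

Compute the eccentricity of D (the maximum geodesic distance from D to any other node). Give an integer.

Distances from D: A:1, B:1, C:2, E:2, F:1.
The largest is 2 (to E and C), so the eccentricity of D is 2.

2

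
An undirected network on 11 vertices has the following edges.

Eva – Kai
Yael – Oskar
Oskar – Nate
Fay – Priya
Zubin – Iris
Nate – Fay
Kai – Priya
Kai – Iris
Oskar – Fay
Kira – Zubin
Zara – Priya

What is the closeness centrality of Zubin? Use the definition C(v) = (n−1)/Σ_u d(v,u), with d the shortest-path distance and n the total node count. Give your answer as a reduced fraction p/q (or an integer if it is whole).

Distances from Zubin: Eva:3, Fay:4, Iris:1, Kai:2, Kira:1, Nate:5, Oskar:5, Priya:3, Yael:6, Zara:4. Sum = 34.
n = 11, so closeness = 10/34 = 5/17.

5/17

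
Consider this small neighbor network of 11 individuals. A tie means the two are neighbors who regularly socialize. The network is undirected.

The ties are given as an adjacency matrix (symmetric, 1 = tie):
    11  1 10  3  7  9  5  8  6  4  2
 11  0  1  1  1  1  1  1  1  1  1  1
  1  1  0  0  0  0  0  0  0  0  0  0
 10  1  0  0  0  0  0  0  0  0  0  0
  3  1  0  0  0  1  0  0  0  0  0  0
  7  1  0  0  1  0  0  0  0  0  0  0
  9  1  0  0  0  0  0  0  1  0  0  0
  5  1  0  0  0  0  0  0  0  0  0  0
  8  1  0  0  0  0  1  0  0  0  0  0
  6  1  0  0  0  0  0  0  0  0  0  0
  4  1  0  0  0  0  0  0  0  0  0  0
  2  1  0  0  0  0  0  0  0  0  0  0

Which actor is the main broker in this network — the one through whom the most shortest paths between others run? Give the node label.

Unnormalized betweenness of each node: 1:0, 2:0, 3:0, 4:0, 5:0, 6:0, 7:0, 8:0, 9:0, 10:0, 11:43.
11 has the largest value, 43, making it the main broker — the node through which the most shortest paths run.

11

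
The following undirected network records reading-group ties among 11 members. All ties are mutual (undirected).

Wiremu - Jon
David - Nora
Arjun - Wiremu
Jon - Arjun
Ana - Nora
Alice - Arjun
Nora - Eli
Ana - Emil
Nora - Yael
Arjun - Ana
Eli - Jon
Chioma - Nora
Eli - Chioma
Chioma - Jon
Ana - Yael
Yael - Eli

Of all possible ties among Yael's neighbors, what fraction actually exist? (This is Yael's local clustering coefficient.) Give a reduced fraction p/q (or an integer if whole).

Yael's neighbors: Ana, Eli, and Nora (k = 3).
Possible neighbor pairs: C(3,2) = 3. Edges among them: Ana–Nora, Eli–Nora → e = 2.
Clustering(Yael) = 2/3.

2/3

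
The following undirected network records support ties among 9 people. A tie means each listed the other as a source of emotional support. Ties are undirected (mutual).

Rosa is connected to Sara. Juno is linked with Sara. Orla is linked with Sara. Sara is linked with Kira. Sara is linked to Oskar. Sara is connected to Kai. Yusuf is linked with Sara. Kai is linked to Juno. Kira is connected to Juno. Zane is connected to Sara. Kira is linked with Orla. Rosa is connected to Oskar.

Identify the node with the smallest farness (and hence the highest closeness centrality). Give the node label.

Farness (sum of distances to all others) for each node — Juno:13, Kai:14, Kira:13, Orla:14, Oskar:14, Rosa:14, Sara:8, Yusuf:15, Zane:15.
The smallest farness is 8, for Sara, so Sara has the highest closeness.

Sara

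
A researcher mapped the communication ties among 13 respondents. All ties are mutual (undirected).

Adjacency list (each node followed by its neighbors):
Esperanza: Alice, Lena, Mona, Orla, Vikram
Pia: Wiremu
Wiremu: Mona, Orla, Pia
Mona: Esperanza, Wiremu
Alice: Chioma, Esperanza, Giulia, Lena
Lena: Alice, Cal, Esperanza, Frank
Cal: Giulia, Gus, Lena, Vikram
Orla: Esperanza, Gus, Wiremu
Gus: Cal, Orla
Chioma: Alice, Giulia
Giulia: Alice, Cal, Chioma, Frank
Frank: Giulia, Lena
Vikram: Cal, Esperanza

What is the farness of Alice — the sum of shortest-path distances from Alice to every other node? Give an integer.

Distances from Alice: Cal:2, Chioma:1, Esperanza:1, Frank:2, Giulia:1, Gus:3, Lena:1, Mona:2, Orla:2, Pia:4, Vikram:2, Wiremu:3.
Sum = 2 + 1 + 1 + 2 + 1 + 3 + 1 + 2 + 2 + 4 + 2 + 3 = 24.

24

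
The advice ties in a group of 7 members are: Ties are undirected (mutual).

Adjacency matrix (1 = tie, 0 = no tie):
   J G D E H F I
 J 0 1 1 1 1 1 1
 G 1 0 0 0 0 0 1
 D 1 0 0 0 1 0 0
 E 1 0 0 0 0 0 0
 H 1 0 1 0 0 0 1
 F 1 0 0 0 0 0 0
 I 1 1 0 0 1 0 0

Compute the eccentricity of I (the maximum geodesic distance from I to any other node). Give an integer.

2

Distances from I: D:2, E:2, F:2, G:1, H:1, J:1.
The largest is 2 (to D, E, and F), so the eccentricity of I is 2.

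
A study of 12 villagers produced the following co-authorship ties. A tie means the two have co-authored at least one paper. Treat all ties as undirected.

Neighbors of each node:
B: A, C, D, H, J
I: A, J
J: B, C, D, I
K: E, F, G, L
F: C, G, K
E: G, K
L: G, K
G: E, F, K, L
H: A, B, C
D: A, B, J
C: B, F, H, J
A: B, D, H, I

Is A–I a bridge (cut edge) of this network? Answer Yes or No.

Even without that edge, A still reaches I via A – B – J – I, so the network stays connected. Not a bridge.

No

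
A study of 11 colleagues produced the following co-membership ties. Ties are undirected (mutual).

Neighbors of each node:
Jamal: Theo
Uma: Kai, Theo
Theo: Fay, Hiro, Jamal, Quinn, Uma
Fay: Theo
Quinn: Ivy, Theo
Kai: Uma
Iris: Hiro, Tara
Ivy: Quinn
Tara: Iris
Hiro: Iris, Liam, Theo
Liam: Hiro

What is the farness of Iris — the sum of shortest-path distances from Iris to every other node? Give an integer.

26

Distances from Iris: Fay:3, Hiro:1, Ivy:4, Jamal:3, Kai:4, Liam:2, Quinn:3, Tara:1, Theo:2, Uma:3.
Sum = 3 + 1 + 4 + 3 + 4 + 2 + 3 + 1 + 2 + 3 = 26.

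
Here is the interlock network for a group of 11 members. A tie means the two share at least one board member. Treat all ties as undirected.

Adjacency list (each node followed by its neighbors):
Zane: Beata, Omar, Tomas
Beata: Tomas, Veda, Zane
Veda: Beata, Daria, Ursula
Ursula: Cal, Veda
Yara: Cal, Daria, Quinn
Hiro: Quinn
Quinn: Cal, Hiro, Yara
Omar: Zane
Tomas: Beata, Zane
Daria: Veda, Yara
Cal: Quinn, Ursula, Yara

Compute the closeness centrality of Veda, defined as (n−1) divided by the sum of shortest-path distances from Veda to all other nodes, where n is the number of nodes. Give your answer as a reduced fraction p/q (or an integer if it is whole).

Distances from Veda: Beata:1, Cal:2, Daria:1, Hiro:4, Omar:3, Quinn:3, Tomas:2, Ursula:1, Yara:2, Zane:2. Sum = 21.
n = 11, so closeness = 10/21.

10/21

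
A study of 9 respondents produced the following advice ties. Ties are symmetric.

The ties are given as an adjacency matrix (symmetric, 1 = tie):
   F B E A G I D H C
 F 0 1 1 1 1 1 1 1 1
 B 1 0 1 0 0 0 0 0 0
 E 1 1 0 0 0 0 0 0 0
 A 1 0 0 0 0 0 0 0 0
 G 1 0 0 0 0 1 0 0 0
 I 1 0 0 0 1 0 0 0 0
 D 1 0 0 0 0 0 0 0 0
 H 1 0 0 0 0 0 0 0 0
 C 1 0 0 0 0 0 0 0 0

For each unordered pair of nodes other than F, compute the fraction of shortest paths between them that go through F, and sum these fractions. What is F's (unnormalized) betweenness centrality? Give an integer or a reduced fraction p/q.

26

Pairs whose geodesics pass through F — B–A: 1; B–G: 1; B–I: 1; B–D: 1; B–H: 1; B–C: 1; E–A: 1; E–G: 1; E–I: 1; E–D: 1; E–H: 1; E–C: 1; A–G: 1; A–I: 1 … (+12 more pairs).
All other pairs contribute 0.
Summing the contributions gives betweenness(F) = 26.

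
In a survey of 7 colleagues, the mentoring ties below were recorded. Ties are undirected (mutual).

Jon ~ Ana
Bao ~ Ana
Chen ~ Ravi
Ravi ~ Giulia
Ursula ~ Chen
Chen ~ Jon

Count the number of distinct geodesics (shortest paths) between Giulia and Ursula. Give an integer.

The shortest distance is 3, and the only length-3 path is Giulia–Ravi–Chen–Ursula. So there is exactly 1 shortest path.

1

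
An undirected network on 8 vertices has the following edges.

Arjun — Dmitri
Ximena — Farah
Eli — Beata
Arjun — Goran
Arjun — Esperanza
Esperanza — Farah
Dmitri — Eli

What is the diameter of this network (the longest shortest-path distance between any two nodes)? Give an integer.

6

Eccentricity of each node (its greatest distance to any other): Arjun:3, Beata:6, Dmitri:4, Eli:5, Esperanza:4, Farah:5, Goran:4, Ximena:6.
The maximum eccentricity is 6, realized for instance by the pair Ximena–Beata via Ximena – Farah – Esperanza – Arjun – Dmitri – Eli – Beata. So the diameter is 6.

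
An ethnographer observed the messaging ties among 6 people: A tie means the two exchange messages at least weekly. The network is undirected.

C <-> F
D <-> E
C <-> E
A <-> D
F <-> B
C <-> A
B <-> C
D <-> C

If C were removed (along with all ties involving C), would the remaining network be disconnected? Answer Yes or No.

Removing C leaves {A, D, and E} with no path to {B and F}, so the network splits into 2 components. C is a cut vertex.

Yes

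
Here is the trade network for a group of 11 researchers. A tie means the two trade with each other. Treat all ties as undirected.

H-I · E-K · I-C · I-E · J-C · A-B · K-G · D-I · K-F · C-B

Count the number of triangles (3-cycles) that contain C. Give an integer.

0

C's neighbors are B, I, and J, but none of them are tied to each other, so no triangle contains C.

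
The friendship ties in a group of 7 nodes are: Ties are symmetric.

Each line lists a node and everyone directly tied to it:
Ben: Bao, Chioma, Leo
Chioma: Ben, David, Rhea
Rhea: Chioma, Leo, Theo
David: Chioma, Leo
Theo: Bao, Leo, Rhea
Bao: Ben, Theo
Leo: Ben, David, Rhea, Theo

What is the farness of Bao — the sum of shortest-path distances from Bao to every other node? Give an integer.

Distances from Bao: Ben:1, Chioma:2, David:3, Leo:2, Rhea:2, Theo:1.
Sum = 1 + 2 + 3 + 2 + 2 + 1 = 11.

11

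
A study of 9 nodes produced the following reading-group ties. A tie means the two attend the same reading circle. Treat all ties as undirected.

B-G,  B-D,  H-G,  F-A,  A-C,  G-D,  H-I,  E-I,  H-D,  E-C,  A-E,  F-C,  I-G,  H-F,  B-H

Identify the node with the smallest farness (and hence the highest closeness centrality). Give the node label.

Farness (sum of distances to all others) for each node — A:16, B:16, C:16, D:16, E:15, F:13, G:14, H:11, I:13.
The smallest farness is 11, for H, so H has the highest closeness.

H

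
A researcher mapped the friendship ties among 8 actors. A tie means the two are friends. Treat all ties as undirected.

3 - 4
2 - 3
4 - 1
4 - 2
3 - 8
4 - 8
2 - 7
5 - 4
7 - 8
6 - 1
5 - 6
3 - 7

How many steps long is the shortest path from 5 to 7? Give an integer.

One shortest route is 5 – 4 – 2 – 7, which uses 3 edges, and at distance 2 from 5 we only reach {1, 2, 3, 8}, which does not include 7. So d(5,7) = 3.

3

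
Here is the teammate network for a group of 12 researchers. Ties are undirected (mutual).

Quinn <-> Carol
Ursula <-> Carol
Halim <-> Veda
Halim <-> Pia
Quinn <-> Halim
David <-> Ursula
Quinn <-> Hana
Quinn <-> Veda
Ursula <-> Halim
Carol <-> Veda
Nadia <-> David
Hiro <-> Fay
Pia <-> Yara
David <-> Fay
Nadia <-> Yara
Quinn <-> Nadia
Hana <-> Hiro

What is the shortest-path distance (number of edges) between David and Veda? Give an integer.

3

One shortest route is David – Ursula – Halim – Veda, which uses 3 edges, and at distance 2 from David we only reach {Carol, Halim, Hiro, Quinn, Yara}, which does not include Veda. So d(David,Veda) = 3.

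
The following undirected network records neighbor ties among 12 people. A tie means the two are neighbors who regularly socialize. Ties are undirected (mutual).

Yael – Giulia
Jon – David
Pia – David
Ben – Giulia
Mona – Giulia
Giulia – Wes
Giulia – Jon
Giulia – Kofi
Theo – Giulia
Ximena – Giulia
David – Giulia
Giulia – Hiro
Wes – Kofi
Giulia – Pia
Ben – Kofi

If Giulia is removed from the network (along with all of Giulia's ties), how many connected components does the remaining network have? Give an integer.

7

Without Giulia, the remaining ties split the others into: {Yael}; {Mona}; {Theo}; {Ximena}; {David, Jon, Pia}; {Ben, Kofi, Wes}; {Hiro}.
That's 7 separate components.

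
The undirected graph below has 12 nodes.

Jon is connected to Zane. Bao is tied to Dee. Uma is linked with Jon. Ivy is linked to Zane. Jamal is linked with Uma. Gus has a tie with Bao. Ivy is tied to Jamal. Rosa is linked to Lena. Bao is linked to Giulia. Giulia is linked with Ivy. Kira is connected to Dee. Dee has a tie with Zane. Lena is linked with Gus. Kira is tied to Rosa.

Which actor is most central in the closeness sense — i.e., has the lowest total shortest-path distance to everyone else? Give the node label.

Dee

Farness (sum of distances to all others) for each node — Bao:24, Dee:22, Giulia:26, Gus:30, Ivy:25, Jamal:32, Jon:30, Kira:28, Lena:36, Rosa:34, Uma:36, Zane:23.
The smallest farness is 22, for Dee, so Dee has the highest closeness.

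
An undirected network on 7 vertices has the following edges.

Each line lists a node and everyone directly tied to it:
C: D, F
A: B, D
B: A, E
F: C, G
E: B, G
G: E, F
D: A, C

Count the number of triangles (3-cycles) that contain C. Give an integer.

C's neighbors are D and F, but none of them are tied to each other, so no triangle contains C.

0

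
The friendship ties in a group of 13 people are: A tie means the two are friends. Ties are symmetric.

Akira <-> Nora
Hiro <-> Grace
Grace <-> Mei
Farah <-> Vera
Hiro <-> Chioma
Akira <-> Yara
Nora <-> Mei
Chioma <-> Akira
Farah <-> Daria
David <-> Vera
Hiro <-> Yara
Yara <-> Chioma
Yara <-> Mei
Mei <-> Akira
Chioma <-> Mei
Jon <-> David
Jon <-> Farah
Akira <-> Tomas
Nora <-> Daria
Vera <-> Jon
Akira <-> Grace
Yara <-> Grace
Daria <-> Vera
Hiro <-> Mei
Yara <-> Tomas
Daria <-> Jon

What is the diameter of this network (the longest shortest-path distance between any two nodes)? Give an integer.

Eccentricity of each node (its greatest distance to any other): Akira:4, Chioma:5, Daria:3, David:5, Farah:4, Grace:5, Hiro:5, Jon:4, Mei:4, Nora:3, Tomas:5, Vera:4, Yara:5.
The maximum eccentricity is 5, realized for instance by the pair David–Tomas via David – Vera – Daria – Nora – Akira – Tomas. So the diameter is 5.

5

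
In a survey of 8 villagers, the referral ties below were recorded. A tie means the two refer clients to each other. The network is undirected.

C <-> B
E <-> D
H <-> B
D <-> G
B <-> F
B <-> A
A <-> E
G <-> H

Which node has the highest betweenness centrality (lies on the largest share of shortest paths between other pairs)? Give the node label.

Unnormalized betweenness of each node: A:5, B:13, C:0, D:2, E:3, F:0, G:3, H:5.
B has the largest value, 13, making it the main broker — the node through which the most shortest paths run.

B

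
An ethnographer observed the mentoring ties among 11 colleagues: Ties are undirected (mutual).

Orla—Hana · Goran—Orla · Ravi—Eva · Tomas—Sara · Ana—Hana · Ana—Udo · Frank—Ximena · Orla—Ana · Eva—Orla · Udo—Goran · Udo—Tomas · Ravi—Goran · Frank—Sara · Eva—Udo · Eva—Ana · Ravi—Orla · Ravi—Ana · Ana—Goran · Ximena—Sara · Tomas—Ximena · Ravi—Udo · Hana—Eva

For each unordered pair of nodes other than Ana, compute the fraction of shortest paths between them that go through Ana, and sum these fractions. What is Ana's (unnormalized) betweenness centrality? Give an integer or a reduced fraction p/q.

Pairs whose geodesics pass through Ana — Ravi–Hana: 1/3; Goran–Eva: 1/4; Goran–Hana: 1/2; Hana–Udo: 1/2; Hana–Frank: 2/4; Hana–Sara: 1/2; Hana–Tomas: 1/2; Hana–Ximena: 1/2; Orla–Udo: 1/4; Orla–Frank: 2/8; Orla–Sara: 1/4; Orla–Tomas: 1/4; Orla–Ximena: 1/4.
All other pairs contribute 0.
Summing the contributions gives betweenness(Ana) = 29/6.

29/6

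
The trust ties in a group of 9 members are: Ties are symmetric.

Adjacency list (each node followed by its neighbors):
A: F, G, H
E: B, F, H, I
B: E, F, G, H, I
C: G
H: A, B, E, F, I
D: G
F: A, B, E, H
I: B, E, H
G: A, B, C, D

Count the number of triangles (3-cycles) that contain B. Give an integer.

5

B's neighbors: E, F, G, H, and I.
Neighbor pairs that are themselves tied: B–E–F; B–E–H; B–E–I; B–F–H; B–H–I. Each forms one triangle with B, for 5 in total.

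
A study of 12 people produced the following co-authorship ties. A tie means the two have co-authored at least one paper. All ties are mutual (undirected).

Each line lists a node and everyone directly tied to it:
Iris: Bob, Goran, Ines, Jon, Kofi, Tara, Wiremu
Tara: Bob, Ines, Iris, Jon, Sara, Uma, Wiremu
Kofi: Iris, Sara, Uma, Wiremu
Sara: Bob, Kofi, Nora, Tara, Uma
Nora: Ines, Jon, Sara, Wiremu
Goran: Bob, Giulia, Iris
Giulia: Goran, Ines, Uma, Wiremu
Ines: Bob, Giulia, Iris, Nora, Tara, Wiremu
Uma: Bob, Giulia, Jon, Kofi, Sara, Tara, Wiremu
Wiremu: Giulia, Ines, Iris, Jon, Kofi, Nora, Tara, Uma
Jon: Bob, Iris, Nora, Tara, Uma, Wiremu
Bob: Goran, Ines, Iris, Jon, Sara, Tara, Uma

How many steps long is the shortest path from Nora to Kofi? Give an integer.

2

One shortest route is Nora – Wiremu – Kofi, which uses 2 edges, and Nora and Kofi are not directly tied, so nothing shorter exists. So d(Nora,Kofi) = 2.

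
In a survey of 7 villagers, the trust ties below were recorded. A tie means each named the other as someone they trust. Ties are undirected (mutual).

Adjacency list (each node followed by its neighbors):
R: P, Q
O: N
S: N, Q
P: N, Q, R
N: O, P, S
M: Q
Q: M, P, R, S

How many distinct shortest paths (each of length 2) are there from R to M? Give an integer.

1

The shortest distance is 2, and the only length-2 path is R–Q–M. So there is exactly 1 shortest path.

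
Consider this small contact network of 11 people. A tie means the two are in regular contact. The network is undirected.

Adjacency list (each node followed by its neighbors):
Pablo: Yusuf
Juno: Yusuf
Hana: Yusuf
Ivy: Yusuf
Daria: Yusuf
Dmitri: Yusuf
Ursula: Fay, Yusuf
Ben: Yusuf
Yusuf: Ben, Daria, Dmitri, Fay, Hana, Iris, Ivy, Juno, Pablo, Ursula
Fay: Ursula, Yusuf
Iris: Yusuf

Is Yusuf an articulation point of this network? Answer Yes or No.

Removing Yusuf leaves {Ivy} with no path to {Iris}, so the network splits into 9 components. Yusuf is a cut vertex.

Yes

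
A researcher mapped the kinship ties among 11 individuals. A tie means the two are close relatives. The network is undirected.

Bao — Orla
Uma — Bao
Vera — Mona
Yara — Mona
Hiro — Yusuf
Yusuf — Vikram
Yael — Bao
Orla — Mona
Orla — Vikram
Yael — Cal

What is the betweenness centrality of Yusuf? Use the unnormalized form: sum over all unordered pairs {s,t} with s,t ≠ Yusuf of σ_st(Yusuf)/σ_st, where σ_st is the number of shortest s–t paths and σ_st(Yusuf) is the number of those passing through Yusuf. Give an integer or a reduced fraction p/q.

9

Pairs whose geodesics pass through Yusuf — Yara–Hiro: 1; Vikram–Hiro: 1; Vera–Hiro: 1; Bao–Hiro: 1; Yael–Hiro: 1; Cal–Hiro: 1; Mona–Hiro: 1; Hiro–Uma: 1; Hiro–Orla: 1.
All other pairs contribute 0.
Summing the contributions gives betweenness(Yusuf) = 9.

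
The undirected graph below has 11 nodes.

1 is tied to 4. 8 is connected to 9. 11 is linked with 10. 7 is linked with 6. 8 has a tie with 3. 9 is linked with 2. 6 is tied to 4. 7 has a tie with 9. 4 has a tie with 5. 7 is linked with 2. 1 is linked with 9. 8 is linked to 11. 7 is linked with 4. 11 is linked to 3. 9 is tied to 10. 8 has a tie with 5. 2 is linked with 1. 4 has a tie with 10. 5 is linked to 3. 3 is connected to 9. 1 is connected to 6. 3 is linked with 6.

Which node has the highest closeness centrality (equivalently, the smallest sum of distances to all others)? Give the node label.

9

Farness (sum of distances to all others) for each node — 1:17, 2:19, 3:15, 4:15, 5:18, 6:16, 7:17, 8:16, 9:14, 10:17, 11:20.
The smallest farness is 14, for 9, so 9 has the highest closeness.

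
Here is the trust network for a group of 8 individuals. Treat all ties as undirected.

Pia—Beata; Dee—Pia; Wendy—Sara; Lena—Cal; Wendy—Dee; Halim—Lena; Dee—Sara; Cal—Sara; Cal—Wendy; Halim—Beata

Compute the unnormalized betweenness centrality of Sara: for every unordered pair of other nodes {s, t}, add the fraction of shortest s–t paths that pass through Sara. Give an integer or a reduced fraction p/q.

Pairs whose geodesics pass through Sara — Pia–Cal: 1/2; Dee–Cal: 1/2; Dee–Lena: 1/2.
All other pairs contribute 0.
Summing the contributions gives betweenness(Sara) = 3/2.

3/2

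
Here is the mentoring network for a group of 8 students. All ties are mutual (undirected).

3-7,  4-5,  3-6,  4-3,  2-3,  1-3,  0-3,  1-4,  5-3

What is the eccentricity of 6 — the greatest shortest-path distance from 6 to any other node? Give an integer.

Distances from 6: 0:2, 1:2, 2:2, 3:1, 4:2, 5:2, 7:2.
The largest is 2 (to 4, 0, 7, 2, 5, and 1), so the eccentricity of 6 is 2.

2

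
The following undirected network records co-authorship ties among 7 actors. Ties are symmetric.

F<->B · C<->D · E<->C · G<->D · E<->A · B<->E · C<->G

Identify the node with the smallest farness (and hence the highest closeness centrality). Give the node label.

E

Farness (sum of distances to all others) for each node — A:14, B:12, C:10, D:14, E:9, F:17, G:14.
The smallest farness is 9, for E, so E has the highest closeness.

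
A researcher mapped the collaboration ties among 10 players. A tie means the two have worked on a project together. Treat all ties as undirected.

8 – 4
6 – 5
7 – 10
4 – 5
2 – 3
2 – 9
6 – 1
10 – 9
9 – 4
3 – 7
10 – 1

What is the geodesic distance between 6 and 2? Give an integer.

One shortest route is 6 – 1 – 10 – 9 – 2, which uses 4 edges, and at distance 3 from 6 we only reach {7, 8, 9}, which does not include 2. So d(6,2) = 4.

4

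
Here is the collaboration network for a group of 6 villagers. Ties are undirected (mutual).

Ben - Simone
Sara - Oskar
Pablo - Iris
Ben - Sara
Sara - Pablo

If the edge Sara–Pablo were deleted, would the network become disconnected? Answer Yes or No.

Yes

Without the Sara–Pablo edge there is no alternate route between Sara and Pablo, so the network disconnects. It is a bridge.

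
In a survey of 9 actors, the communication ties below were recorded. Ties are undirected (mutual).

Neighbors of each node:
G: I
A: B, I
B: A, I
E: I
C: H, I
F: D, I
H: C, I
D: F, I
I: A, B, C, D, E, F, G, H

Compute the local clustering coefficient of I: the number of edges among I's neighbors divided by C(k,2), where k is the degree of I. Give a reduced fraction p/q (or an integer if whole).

3/28

I's neighbors: A, B, C, D, E, F, G, and H (k = 8).
Possible neighbor pairs: C(8,2) = 28. Edges among them: A–B, C–H, D–F → e = 3.
Clustering(I) = 3/28.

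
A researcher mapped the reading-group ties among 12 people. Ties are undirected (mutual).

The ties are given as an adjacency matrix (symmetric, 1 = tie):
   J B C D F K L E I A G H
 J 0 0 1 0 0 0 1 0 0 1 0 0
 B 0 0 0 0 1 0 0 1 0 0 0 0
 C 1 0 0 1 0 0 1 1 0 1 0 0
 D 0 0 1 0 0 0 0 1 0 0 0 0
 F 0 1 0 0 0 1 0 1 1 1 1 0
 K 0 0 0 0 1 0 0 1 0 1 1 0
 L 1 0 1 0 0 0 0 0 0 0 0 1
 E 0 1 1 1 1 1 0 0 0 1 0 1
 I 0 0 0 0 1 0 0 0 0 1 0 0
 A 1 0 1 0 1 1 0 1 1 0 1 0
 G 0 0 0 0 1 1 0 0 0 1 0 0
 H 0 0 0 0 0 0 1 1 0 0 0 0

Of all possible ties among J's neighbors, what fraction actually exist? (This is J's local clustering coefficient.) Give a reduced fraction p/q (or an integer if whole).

2/3

J's neighbors: A, C, and L (k = 3).
Possible neighbor pairs: C(3,2) = 3. Edges among them: A–C, C–L → e = 2.
Clustering(J) = 2/3.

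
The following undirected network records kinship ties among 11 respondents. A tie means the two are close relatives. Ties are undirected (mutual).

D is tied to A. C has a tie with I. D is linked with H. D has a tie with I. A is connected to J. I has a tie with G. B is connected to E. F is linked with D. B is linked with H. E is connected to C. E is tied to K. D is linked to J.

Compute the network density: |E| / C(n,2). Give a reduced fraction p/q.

12/55

There are 12 edges and 11 nodes, so the maximum possible is C(11,2) = 55.
Density = 12/55.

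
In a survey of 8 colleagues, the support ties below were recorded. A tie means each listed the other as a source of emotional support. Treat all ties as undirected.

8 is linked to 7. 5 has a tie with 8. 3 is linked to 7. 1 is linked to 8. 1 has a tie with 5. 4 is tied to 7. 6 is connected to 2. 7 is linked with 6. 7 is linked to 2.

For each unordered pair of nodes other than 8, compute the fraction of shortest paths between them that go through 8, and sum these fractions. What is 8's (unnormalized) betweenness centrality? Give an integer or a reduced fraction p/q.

10

Pairs whose geodesics pass through 8 — 6–1: 1; 6–5: 1; 2–1: 1; 2–5: 1; 3–1: 1; 3–5: 1; 4–1: 1; 4–5: 1; 7–1: 1; 7–5: 1.
All other pairs contribute 0.
Summing the contributions gives betweenness(8) = 10.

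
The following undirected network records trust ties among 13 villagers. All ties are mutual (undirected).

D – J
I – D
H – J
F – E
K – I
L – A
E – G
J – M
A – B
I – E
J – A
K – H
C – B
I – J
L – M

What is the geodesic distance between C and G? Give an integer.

One shortest route is C – B – A – J – I – E – G, which uses 6 edges, and at distance 5 from C we only reach {E, K}, which does not include G. So d(C,G) = 6.

6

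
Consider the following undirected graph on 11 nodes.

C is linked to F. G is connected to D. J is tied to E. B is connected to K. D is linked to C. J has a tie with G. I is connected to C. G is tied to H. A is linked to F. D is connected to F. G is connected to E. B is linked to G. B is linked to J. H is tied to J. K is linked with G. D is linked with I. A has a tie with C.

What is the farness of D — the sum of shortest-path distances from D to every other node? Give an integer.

16

Distances from D: A:2, B:2, C:1, E:2, F:1, G:1, H:2, I:1, J:2, K:2.
Sum = 2 + 2 + 1 + 2 + 1 + 1 + 2 + 1 + 2 + 2 = 16.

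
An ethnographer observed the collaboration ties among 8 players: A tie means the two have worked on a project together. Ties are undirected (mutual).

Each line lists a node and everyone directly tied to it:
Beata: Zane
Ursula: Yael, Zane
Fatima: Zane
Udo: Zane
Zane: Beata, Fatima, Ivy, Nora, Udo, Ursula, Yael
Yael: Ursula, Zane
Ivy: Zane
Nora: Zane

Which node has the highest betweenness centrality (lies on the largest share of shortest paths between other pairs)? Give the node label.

Zane

Unnormalized betweenness of each node: Beata:0, Fatima:0, Ivy:0, Nora:0, Udo:0, Ursula:0, Yael:0, Zane:20.
Zane has the largest value, 20, making it the main broker — the node through which the most shortest paths run.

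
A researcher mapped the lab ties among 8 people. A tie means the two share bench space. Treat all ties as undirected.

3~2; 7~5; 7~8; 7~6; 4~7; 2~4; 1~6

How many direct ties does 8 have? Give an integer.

1

8 is directly tied to 7. That is 1 neighbor, so the degree of 8 is 1.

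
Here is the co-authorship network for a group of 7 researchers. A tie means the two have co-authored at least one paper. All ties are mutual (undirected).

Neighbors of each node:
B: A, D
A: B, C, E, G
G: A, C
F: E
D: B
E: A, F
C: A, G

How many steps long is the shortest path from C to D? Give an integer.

3

One shortest route is C – A – B – D, which uses 3 edges, and at distance 2 from C we only reach {B, E}, which does not include D. So d(C,D) = 3.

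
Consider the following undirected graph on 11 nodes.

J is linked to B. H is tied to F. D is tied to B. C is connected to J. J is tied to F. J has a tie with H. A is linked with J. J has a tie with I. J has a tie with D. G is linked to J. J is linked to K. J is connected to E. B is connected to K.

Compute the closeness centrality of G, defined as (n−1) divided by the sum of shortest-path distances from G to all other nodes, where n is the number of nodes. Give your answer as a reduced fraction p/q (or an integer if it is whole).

10/19

Distances from G: A:2, B:2, C:2, D:2, E:2, F:2, H:2, I:2, J:1, K:2. Sum = 19.
n = 11, so closeness = 10/19.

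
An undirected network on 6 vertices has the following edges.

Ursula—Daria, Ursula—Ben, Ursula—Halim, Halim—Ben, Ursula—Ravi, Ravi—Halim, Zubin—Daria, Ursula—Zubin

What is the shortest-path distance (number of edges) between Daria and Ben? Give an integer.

2

One shortest route is Daria – Ursula – Ben, which uses 2 edges, and Daria and Ben are not directly tied, so nothing shorter exists. So d(Daria,Ben) = 2.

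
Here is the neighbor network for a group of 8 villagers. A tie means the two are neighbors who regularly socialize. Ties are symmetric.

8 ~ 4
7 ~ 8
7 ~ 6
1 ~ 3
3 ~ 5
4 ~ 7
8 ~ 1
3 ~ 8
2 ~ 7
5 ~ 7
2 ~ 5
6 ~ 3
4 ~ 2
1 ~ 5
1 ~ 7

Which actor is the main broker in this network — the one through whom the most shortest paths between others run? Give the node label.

Unnormalized betweenness of each node: 1:7/12, 2:1/2, 3:11/6, 4:1/2, 5:7/4, 6:1/4, 7:35/6, 8:7/4.
7 has the largest value, 35/6, making it the main broker — the node through which the most shortest paths run.

7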